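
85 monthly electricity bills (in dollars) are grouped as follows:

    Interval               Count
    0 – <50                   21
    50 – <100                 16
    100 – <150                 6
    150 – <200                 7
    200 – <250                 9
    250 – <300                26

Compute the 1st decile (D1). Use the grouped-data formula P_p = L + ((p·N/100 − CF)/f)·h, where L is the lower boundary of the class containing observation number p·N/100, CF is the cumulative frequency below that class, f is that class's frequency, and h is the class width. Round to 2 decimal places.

20.24

N = 85; target position k = 10/100 · 85 = 8.5.
Cumulative frequencies: 21, 37, 43, 50, 59, 85.
Observation 8.5 falls in the class 0 – <50.
L = 0, CF = 0, f = 21, h = 50.
P10 = 0 + ((8.5 − 0)/21)·50 = 0 + 20.2381 = 20.2381.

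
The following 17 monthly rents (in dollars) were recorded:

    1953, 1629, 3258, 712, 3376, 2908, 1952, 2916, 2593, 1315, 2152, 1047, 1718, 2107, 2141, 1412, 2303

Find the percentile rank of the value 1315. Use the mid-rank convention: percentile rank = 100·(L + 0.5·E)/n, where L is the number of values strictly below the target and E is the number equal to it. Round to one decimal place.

Sorted: 712, 1047, 1315, 1412, 1629, 1718, 1952, 1953, 2107, 2141, 2152, 2303, 2593, 2908, 2916, 3258, 3376.
Count below 1315: L = 2; count equal: E = 1; n = 17.
Percentile rank = 100·(2 + 0.5·1)/17 = 100·2.5/17 = 14.71.

14.7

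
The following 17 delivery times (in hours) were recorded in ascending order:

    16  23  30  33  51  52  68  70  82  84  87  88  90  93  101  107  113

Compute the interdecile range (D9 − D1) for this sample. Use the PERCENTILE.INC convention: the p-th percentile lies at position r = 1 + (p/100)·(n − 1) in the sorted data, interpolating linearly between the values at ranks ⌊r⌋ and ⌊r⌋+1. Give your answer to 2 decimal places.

n = 17.
P10: r = 2.6; ranks 2–3 are 23, 30; interpolating gives 27.2.
P90: r = 15.4; ranks 15–16 are 101, 107; interpolating gives 103.4.
Difference: 103.4 − 27.2 = 76.2.

76.20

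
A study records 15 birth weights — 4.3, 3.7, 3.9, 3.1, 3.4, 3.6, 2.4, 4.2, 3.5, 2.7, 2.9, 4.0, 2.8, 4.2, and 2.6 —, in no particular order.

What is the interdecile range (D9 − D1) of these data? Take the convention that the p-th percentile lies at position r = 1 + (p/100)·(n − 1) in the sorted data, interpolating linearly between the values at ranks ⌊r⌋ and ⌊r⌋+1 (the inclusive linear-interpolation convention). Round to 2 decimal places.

Sorted: 2.4, 2.6, 2.7, 2.8, 2.9, 3.1, 3.4, 3.5, 3.6, 3.7, 3.9, 4.0, 4.2, 4.2, 4.3.
n = 15.
P10: r = 2.4; ranks 2–3 are 2.6, 2.7; interpolating gives 2.64.
P90: r = 13.6; ranks 13–14 are 4.2, 4.2; interpolating gives 4.2.
Difference: 4.2 − 2.64 = 1.56.

1.56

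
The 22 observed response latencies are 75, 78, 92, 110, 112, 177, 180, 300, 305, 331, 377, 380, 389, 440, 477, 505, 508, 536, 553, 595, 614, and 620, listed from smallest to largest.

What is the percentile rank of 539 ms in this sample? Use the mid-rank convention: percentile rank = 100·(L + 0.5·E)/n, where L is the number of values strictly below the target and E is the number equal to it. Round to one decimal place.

81.8

Count below 539: L = 18; count equal: E = 0; n = 22.
Percentile rank = 100·(18 + 0.5·0)/22 = 100·18/22 = 81.82.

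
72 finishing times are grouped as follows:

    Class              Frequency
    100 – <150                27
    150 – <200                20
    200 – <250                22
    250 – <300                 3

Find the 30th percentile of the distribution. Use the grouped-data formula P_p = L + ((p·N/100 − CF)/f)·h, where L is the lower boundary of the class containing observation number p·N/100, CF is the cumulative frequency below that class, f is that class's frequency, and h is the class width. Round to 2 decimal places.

N = 72; target position k = 30/100 · 72 = 21.6.
Cumulative frequencies: 27, 47, 69, 72.
Observation 21.6 falls in the class 100 – <150.
L = 100, CF = 0, f = 27, h = 50.
P30 = 100 + ((21.6 − 0)/27)·50 = 100 + 40 = 140.

140.00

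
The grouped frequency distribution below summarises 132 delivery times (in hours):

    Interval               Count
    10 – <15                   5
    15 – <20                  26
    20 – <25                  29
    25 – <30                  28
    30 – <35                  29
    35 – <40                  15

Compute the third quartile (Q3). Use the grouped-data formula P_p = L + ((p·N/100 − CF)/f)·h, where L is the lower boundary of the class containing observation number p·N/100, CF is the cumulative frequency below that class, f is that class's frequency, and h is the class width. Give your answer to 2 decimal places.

31.90

N = 132; target position k = 75/100 · 132 = 99.
Cumulative frequencies: 5, 31, 60, 88, 117, 132.
Observation 99 falls in the class 30 – <35.
L = 30, CF = 88, f = 29, h = 5.
P75 = 30 + ((99 − 88)/29)·5 = 30 + 1.89655 = 31.8966.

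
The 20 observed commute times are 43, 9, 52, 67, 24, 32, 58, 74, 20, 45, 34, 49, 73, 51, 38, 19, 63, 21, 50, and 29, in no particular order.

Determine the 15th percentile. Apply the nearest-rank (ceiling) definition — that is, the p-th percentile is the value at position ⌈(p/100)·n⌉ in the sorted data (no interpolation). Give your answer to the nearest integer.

20

Sorted: 9, 19, 20, 21, 24, 29, 32, 34, 38, 43, 45, 49, 50, 51, 52, 58, 63, 67, 73, 74.
n = 20.
Position = ⌈15/100 · 20⌉ = ⌈3⌉ = 3.
The value at rank 3 is 20.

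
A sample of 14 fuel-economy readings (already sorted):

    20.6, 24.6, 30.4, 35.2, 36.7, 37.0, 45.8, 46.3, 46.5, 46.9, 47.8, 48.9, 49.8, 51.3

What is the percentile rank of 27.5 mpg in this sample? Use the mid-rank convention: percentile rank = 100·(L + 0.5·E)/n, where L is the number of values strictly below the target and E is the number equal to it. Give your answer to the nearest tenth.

Count below 27.5: L = 2; count equal: E = 0; n = 14.
Percentile rank = 100·(2 + 0.5·0)/14 = 100·2/14 = 14.29.

14.3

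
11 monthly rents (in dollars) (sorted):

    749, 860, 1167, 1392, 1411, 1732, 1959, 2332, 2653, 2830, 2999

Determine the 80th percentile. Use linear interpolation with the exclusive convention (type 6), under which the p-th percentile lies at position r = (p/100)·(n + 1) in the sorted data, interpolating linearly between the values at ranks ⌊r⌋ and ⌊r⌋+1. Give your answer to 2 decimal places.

2759.20

n = 11.
r = (80/100)·(11 + 1) = 9.6.
Rank 9 is 2653 and rank 10 is 2830.
Interpolate: 2653 + 0.6·(2830 − 2653) = 2653 + 0.6·177 = 2759.2.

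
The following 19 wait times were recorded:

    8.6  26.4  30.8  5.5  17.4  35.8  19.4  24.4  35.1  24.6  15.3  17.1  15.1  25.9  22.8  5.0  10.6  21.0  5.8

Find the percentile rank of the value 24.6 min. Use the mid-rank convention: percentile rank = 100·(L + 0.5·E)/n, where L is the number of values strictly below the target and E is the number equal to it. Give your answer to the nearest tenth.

71.1

Sorted: 5.0, 5.5, 5.8, 8.6, 10.6, 15.1, 15.3, 17.1, 17.4, 19.4, 21.0, 22.8, 24.4, 24.6, 25.9, 26.4, 30.8, 35.1, 35.8.
Count below 24.6: L = 13; count equal: E = 1; n = 19.
Percentile rank = 100·(13 + 0.5·1)/19 = 100·13.5/19 = 71.05.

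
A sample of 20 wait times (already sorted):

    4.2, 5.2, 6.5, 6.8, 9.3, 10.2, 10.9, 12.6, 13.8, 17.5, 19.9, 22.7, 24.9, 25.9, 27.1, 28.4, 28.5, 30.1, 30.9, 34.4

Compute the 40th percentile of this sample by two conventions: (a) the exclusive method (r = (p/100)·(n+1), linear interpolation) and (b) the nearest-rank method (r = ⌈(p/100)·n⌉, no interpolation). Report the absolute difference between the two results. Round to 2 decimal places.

n = 20.
(a) r = 8.4; between ranks 8 (12.6) and 9 (13.8): 13.08.
(b) the nearest-rank method: rank 8 → 12.6.
|13.08 − 12.6| = 0.48.

0.48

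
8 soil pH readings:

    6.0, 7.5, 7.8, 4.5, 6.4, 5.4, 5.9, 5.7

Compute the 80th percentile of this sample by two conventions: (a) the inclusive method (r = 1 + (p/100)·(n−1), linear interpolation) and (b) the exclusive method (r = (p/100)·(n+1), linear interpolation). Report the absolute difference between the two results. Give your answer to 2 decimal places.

Sorted: 4.5, 5.4, 5.7, 5.9, 6.0, 6.4, 7.5, 7.8.
n = 8.
(a) r = 6.6; between ranks 6 (6.4) and 7 (7.5): 7.06.
(b) r = 7.2; between ranks 7 (7.5) and 8 (7.8): 7.56.
|7.06 − 7.56| = 0.5.

0.50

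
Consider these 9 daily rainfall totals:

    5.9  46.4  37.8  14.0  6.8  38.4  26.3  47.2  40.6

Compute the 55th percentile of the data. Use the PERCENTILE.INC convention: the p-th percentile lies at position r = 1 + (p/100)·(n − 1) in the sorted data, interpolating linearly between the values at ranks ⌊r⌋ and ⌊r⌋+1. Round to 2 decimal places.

38.04

Sorted: 5.9, 6.8, 14.0, 26.3, 37.8, 38.4, 40.6, 46.4, 47.2.
n = 9.
r = 1 + (55/100)·(9 − 1) = 1 + 4.4 = 5.4.
Rank 5 is 37.8 and rank 6 is 38.4.
Interpolate: 37.8 + 0.4·(38.4 − 37.8) = 37.8 + 0.4·0.6 = 38.04.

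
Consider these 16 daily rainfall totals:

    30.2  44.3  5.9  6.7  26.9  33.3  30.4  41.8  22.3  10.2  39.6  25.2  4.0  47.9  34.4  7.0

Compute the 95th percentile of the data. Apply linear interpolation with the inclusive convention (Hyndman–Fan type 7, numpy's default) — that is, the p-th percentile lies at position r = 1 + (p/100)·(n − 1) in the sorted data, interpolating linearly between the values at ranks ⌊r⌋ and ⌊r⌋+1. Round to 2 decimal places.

45.20

Sorted: 4.0, 5.9, 6.7, 7.0, 10.2, 22.3, 25.2, 26.9, 30.2, 30.4, 33.3, 34.4, 39.6, 41.8, 44.3, 47.9.
n = 16.
r = 1 + (95/100)·(16 − 1) = 1 + 14.25 = 15.25.
Rank 15 is 44.3 and rank 16 is 47.9.
Interpolate: 44.3 + 0.25·(47.9 − 44.3) = 44.3 + 0.25·3.6 = 45.2.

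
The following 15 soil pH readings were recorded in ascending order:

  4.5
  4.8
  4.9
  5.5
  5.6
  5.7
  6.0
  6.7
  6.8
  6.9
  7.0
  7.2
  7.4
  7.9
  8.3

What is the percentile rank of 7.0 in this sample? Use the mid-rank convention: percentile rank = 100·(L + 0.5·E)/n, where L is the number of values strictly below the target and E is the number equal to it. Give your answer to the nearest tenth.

Count below 7.0: L = 10; count equal: E = 1; n = 15.
Percentile rank = 100·(10 + 0.5·1)/15 = 100·10.5/15 = 70.

70.0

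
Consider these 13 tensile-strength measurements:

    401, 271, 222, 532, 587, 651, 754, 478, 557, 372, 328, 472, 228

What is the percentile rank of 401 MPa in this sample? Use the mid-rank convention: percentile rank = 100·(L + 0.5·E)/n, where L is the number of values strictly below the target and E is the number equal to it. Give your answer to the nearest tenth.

42.3

Sorted: 222, 228, 271, 328, 372, 401, 472, 478, 532, 557, 587, 651, 754.
Count below 401: L = 5; count equal: E = 1; n = 13.
Percentile rank = 100·(5 + 0.5·1)/13 = 100·5.5/13 = 42.31.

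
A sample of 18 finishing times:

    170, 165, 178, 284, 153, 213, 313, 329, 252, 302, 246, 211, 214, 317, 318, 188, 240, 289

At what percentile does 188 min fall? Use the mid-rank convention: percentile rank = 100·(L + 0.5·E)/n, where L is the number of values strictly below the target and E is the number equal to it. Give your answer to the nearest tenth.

Sorted: 153, 165, 170, 178, 188, 211, 213, 214, 240, 246, 252, 284, 289, 302, 313, 317, 318, 329.
Count below 188: L = 4; count equal: E = 1; n = 18.
Percentile rank = 100·(4 + 0.5·1)/18 = 100·4.5/18 = 25.

25.0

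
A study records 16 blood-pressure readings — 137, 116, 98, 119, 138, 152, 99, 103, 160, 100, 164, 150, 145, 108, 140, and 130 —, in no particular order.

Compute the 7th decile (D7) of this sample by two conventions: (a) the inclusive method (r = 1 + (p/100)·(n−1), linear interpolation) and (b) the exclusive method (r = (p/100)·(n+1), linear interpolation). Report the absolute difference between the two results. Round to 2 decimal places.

2.00

Sorted: 98, 99, 100, 103, 108, 116, 119, 130, 137, 138, 140, 145, 150, 152, 160, 164.
n = 16.
(a) r = 11.5; between ranks 11 (140) and 12 (145): 142.5.
(b) r = 11.9; between ranks 11 (140) and 12 (145): 144.5.
|142.5 − 144.5| = 2.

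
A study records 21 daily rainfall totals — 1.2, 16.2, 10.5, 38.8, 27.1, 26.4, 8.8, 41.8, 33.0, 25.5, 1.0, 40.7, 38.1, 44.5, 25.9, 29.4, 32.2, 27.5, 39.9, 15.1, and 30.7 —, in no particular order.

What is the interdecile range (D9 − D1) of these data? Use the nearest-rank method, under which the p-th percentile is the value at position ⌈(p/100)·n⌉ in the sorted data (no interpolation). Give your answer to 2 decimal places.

31.90

Sorted: 1.0, 1.2, 8.8, 10.5, 15.1, 16.2, 25.5, 25.9, 26.4, 27.1, 27.5, 29.4, 30.7, 32.2, 33.0, 38.1, 38.8, 39.9, 40.7, 41.8, 44.5.
n = 21.
P10: rank ⌈10/100·21⌉ = 3 → 8.8.
P90: rank ⌈90/100·21⌉ = 19 → 40.7.
Difference: 40.7 − 8.8 = 31.9.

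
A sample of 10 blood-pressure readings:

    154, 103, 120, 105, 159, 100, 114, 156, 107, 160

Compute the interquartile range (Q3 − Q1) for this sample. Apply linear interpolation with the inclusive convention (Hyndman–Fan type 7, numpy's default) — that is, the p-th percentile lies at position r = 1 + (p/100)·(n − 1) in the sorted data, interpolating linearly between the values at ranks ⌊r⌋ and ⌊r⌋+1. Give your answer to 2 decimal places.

Sorted: 100, 103, 105, 107, 114, 120, 154, 156, 159, 160.
n = 10.
P25: r = 3.25; ranks 3–4 are 105, 107; interpolating gives 105.5.
P75: r = 7.75; ranks 7–8 are 154, 156; interpolating gives 155.5.
Difference: 155.5 − 105.5 = 50.

50.00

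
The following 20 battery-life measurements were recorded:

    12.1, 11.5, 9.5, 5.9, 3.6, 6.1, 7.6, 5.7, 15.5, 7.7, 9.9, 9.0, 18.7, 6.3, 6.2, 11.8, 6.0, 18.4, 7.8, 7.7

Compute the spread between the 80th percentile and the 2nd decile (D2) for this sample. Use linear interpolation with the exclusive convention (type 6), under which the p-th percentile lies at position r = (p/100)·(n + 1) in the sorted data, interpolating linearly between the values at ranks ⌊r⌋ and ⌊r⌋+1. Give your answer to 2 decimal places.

6.02

Sorted: 3.6, 5.7, 5.9, 6.0, 6.1, 6.2, 6.3, 7.6, 7.7, 7.7, 7.8, 9.0, 9.5, 9.9, 11.5, 11.8, 12.1, 15.5, 18.4, 18.7.
n = 20.
P20: r = 4.2; ranks 4–5 are 6.0, 6.1; interpolating gives 6.02.
P80: r = 16.8; ranks 16–17 are 11.8, 12.1; interpolating gives 12.04.
Difference: 12.04 − 6.02 = 6.02.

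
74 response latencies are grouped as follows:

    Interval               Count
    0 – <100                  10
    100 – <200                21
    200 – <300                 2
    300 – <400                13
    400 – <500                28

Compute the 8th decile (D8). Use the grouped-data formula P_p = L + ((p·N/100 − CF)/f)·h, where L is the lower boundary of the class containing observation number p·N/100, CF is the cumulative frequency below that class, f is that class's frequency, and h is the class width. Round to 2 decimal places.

447.14

N = 74; target position k = 80/100 · 74 = 59.2.
Cumulative frequencies: 10, 31, 33, 46, 74.
Observation 59.2 falls in the class 400 – <500.
L = 400, CF = 46, f = 28, h = 100.
P80 = 400 + ((59.2 − 46)/28)·100 = 400 + 47.1429 = 447.143.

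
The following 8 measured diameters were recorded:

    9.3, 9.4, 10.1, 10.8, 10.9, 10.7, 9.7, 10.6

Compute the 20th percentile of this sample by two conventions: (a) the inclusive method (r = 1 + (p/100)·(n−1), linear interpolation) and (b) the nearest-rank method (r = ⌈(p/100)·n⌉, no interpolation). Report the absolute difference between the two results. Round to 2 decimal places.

Sorted: 9.3, 9.4, 9.7, 10.1, 10.6, 10.7, 10.8, 10.9.
n = 8.
(a) r = 2.4; between ranks 2 (9.4) and 3 (9.7): 9.52.
(b) the nearest-rank method: rank 2 → 9.4.
|9.52 − 9.4| = 0.12.

0.12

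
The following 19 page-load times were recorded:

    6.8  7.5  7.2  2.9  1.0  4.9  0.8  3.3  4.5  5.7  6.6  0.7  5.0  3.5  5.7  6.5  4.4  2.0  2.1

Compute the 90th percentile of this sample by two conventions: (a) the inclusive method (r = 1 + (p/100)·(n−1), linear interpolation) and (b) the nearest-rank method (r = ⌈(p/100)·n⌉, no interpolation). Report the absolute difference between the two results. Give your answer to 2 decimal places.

Sorted: 0.7, 0.8, 1.0, 2.0, 2.1, 2.9, 3.3, 3.5, 4.4, 4.5, 4.9, 5.0, 5.7, 5.7, 6.5, 6.6, 6.8, 7.2, 7.5.
n = 19.
(a) r = 17.2; between ranks 17 (6.8) and 18 (7.2): 6.88.
(b) the nearest-rank method: rank 18 → 7.2.
|6.88 − 7.2| = 0.32.

0.32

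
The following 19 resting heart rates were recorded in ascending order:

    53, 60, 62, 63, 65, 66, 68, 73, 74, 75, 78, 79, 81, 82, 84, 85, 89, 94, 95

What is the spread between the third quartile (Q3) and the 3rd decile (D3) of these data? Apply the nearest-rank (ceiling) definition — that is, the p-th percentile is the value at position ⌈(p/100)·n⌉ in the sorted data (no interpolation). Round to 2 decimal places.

18.00

n = 19.
P30: rank ⌈30/100·19⌉ = 6 → 66.
P75: rank ⌈75/100·19⌉ = 15 → 84.
Difference: 84 − 66 = 18.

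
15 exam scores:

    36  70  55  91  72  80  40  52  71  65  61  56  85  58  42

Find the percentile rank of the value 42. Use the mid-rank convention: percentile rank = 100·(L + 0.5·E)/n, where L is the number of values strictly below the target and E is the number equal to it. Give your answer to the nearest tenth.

Sorted: 36, 40, 42, 52, 55, 56, 58, 61, 65, 70, 71, 72, 80, 85, 91.
Count below 42: L = 2; count equal: E = 1; n = 15.
Percentile rank = 100·(2 + 0.5·1)/15 = 100·2.5/15 = 16.67.

16.7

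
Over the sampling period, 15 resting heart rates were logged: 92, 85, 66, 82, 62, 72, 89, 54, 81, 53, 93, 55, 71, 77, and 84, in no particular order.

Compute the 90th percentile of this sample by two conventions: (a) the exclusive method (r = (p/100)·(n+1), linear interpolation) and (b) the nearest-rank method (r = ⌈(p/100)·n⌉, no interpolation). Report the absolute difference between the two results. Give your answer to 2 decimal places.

Sorted: 53, 54, 55, 62, 66, 71, 72, 77, 81, 82, 84, 85, 89, 92, 93.
n = 15.
(a) r = 14.4; between ranks 14 (92) and 15 (93): 92.4.
(b) the nearest-rank method: rank 14 → 92.
|92.4 − 92| = 0.4.

0.40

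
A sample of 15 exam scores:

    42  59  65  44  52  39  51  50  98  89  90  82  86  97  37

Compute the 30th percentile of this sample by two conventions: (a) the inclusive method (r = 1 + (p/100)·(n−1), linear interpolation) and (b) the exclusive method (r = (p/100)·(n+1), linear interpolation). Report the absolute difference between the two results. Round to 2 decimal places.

1.40

Sorted: 37, 39, 42, 44, 50, 51, 52, 59, 65, 82, 86, 89, 90, 97, 98.
n = 15.
(a) r = 5.2; between ranks 5 (50) and 6 (51): 50.2.
(b) r = 4.8; between ranks 4 (44) and 5 (50): 48.8.
|50.2 − 48.8| = 1.4.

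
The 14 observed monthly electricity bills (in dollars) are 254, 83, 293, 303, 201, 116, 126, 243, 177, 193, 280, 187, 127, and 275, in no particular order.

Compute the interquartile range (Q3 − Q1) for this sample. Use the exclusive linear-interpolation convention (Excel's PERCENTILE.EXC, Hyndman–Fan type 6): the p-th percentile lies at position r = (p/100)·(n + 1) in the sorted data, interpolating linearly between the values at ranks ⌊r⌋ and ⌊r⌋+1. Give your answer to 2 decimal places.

Sorted: 83, 116, 126, 127, 177, 187, 193, 201, 243, 254, 275, 280, 293, 303.
n = 14.
P25: r = 3.75; ranks 3–4 are 126, 127; interpolating gives 126.75.
P75: r = 11.25; ranks 11–12 are 275, 280; interpolating gives 276.25.
Difference: 276.25 − 126.75 = 149.5.

149.50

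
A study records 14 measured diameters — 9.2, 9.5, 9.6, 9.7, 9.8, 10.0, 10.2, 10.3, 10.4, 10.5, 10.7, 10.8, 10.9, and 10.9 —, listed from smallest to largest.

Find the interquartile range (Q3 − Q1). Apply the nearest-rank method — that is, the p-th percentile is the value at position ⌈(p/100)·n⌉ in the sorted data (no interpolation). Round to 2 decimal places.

n = 14.
P25: rank ⌈25/100·14⌉ = 4 → 9.7.
P75: rank ⌈75/100·14⌉ = 11 → 10.7.
Difference: 10.7 − 9.7 = 1.

1.00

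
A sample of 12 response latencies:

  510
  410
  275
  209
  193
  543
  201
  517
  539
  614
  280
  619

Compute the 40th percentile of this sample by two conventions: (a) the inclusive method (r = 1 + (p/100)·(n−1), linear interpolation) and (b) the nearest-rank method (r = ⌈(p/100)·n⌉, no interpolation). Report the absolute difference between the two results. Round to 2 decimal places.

52.00

Sorted: 193, 201, 209, 275, 280, 410, 510, 517, 539, 543, 614, 619.
n = 12.
(a) r = 5.4; between ranks 5 (280) and 6 (410): 332.
(b) the nearest-rank method: rank 5 → 280.
|332 − 280| = 52.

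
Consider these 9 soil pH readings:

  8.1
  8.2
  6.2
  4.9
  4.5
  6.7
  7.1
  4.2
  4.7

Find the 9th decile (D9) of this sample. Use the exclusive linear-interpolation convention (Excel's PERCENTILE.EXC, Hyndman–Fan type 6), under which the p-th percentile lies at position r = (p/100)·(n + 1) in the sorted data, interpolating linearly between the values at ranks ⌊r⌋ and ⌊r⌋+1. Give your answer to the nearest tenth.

Sorted: 4.2, 4.5, 4.7, 4.9, 6.2, 6.7, 7.1, 8.1, 8.2.
n = 9.
r = (90/100)·(9 + 1) = 9.
r is an integer, so P90 is the value at rank 9: 8.2.

8.2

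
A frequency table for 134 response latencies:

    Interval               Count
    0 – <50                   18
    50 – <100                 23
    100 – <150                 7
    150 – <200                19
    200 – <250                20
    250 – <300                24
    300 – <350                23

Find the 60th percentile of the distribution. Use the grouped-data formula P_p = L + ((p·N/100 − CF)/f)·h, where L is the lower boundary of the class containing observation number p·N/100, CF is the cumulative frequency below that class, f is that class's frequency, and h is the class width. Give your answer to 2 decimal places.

N = 134; target position k = 60/100 · 134 = 80.4.
Cumulative frequencies: 18, 41, 48, 67, 87, 111, 134.
Observation 80.4 falls in the class 200 – <250.
L = 200, CF = 67, f = 20, h = 50.
P60 = 200 + ((80.4 − 67)/20)·50 = 200 + 33.5 = 233.5.

233.50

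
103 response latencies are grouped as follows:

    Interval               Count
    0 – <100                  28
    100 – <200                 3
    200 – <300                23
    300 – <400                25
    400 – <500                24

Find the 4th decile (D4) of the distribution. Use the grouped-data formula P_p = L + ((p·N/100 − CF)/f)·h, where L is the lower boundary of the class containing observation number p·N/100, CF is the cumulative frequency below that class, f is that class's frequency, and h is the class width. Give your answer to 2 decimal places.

244.35

N = 103; target position k = 40/100 · 103 = 41.2.
Cumulative frequencies: 28, 31, 54, 79, 103.
Observation 41.2 falls in the class 200 – <300.
L = 200, CF = 31, f = 23, h = 100.
P40 = 200 + ((41.2 − 31)/23)·100 = 200 + 44.3478 = 244.348.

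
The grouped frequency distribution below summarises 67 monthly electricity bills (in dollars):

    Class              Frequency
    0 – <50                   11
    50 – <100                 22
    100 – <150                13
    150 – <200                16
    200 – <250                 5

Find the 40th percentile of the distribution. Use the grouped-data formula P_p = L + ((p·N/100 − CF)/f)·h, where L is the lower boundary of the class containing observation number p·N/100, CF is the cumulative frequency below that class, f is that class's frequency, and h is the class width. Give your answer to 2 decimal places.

85.91

N = 67; target position k = 40/100 · 67 = 26.8.
Cumulative frequencies: 11, 33, 46, 62, 67.
Observation 26.8 falls in the class 50 – <100.
L = 50, CF = 11, f = 22, h = 50.
P40 = 50 + ((26.8 − 11)/22)·50 = 50 + 35.9091 = 85.9091.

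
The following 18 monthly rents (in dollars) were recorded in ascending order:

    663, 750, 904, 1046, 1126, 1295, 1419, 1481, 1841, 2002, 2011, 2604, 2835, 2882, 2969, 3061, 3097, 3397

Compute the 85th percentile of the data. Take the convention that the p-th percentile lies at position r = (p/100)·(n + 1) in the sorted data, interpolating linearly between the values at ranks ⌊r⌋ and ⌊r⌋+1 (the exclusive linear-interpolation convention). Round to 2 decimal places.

n = 18.
r = (85/100)·(18 + 1) = 16.15.
Rank 16 is 3061 and rank 17 is 3097.
Interpolate: 3061 + 0.15·(3097 − 3061) = 3061 + 0.15·36 = 3066.4.

3066.40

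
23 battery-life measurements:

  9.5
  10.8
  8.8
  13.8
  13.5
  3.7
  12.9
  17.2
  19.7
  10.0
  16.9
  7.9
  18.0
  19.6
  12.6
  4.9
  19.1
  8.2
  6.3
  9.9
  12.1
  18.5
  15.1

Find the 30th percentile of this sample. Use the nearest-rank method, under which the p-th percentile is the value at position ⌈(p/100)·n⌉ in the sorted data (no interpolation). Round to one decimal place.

Sorted: 3.7, 4.9, 6.3, 7.9, 8.2, 8.8, 9.5, 9.9, 10.0, 10.8, 12.1, 12.6, 12.9, 13.5, 13.8, 15.1, 16.9, 17.2, 18.0, 18.5, 19.1, 19.6, 19.7.
n = 23.
Position = ⌈30/100 · 23⌉ = ⌈6.9⌉ = 7.
The value at rank 7 is 9.5.

9.5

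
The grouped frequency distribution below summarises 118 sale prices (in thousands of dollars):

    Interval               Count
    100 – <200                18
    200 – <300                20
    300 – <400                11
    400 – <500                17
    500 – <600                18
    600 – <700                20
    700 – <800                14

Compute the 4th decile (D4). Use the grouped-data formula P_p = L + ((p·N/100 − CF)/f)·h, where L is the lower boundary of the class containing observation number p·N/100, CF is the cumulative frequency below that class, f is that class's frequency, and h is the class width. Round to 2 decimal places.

N = 118; target position k = 40/100 · 118 = 47.2.
Cumulative frequencies: 18, 38, 49, 66, 84, 104, 118.
Observation 47.2 falls in the class 300 – <400.
L = 300, CF = 38, f = 11, h = 100.
P40 = 300 + ((47.2 − 38)/11)·100 = 300 + 83.6364 = 383.636.

383.64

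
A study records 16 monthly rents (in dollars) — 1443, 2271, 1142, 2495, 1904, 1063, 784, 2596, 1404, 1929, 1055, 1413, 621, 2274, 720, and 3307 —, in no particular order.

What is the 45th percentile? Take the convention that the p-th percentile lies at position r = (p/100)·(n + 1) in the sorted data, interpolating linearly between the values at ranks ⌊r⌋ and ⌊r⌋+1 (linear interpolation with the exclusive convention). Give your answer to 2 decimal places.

Sorted: 621, 720, 784, 1055, 1063, 1142, 1404, 1413, 1443, 1904, 1929, 2271, 2274, 2495, 2596, 3307.
n = 16.
r = (45/100)·(16 + 1) = 7.65.
Rank 7 is 1404 and rank 8 is 1413.
Interpolate: 1404 + 0.65·(1413 − 1404) = 1404 + 0.65·9 = 1409.85.

1409.85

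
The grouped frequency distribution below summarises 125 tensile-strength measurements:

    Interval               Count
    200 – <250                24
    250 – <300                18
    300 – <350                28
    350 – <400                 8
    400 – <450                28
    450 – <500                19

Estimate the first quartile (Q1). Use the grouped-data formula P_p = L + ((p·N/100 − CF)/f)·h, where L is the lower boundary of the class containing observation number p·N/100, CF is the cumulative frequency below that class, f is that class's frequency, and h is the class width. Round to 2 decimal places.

N = 125; target position k = 25/100 · 125 = 31.25.
Cumulative frequencies: 24, 42, 70, 78, 106, 125.
Observation 31.25 falls in the class 250 – <300.
L = 250, CF = 24, f = 18, h = 50.
P25 = 250 + ((31.25 − 24)/18)·50 = 250 + 20.1389 = 270.139.

270.14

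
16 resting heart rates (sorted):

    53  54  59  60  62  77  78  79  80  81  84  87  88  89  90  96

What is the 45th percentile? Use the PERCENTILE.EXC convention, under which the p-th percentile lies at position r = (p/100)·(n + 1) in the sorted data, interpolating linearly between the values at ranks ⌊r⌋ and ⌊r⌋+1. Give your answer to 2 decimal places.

n = 16.
r = (45/100)·(16 + 1) = 7.65.
Rank 7 is 78 and rank 8 is 79.
Interpolate: 78 + 0.65·(79 − 78) = 78 + 0.65·1 = 78.65.

78.65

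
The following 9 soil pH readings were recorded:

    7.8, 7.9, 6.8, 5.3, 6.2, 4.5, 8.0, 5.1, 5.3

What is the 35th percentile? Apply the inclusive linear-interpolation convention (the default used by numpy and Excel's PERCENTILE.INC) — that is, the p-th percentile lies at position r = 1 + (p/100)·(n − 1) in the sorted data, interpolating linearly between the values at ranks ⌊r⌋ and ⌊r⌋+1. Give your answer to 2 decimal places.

Sorted: 4.5, 5.1, 5.3, 5.3, 6.2, 6.8, 7.8, 7.9, 8.0.
n = 9.
r = 1 + (35/100)·(9 − 1) = 1 + 2.8 = 3.8.
Rank 3 is 5.3 and rank 4 is 5.3.
Interpolate: 5.3 + 0.8·(5.3 − 5.3) = 5.3 + 0.8·0 = 5.3.

5.30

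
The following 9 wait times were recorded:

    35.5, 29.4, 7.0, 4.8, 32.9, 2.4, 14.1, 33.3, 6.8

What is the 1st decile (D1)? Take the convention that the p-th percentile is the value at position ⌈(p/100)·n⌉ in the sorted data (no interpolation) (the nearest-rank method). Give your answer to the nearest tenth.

Sorted: 2.4, 4.8, 6.8, 7.0, 14.1, 29.4, 32.9, 33.3, 35.5.
n = 9.
Position = ⌈10/100 · 9⌉ = ⌈0.9⌉ = 1.
The value at rank 1 is 2.4.

2.4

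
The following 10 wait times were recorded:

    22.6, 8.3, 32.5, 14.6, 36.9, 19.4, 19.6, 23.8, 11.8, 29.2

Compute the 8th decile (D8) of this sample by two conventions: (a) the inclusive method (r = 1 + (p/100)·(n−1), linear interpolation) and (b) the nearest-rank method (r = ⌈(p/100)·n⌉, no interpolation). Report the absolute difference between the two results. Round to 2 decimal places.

Sorted: 8.3, 11.8, 14.6, 19.4, 19.6, 22.6, 23.8, 29.2, 32.5, 36.9.
n = 10.
(a) r = 8.2; between ranks 8 (29.2) and 9 (32.5): 29.86.
(b) the nearest-rank method: rank 8 → 29.2.
|29.86 − 29.2| = 0.66.

0.66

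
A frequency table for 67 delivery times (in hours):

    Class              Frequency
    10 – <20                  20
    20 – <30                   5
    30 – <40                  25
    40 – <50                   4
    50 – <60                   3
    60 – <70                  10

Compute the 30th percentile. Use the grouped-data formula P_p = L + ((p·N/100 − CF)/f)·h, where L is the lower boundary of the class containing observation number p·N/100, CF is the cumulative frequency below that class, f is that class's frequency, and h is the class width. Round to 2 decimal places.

N = 67; target position k = 30/100 · 67 = 20.1.
Cumulative frequencies: 20, 25, 50, 54, 57, 67.
Observation 20.1 falls in the class 20 – <30.
L = 20, CF = 20, f = 5, h = 10.
P30 = 20 + ((20.1 − 20)/5)·10 = 20 + 0.2 = 20.2.

20.20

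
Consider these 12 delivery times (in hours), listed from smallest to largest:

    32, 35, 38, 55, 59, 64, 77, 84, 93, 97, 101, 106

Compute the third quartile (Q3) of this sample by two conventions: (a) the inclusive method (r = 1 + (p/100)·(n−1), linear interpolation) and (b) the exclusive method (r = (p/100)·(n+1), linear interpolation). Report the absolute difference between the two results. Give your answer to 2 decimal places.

2.00

n = 12.
(a) r = 9.25; between ranks 9 (93) and 10 (97): 94.
(b) r = 9.75; between ranks 9 (93) and 10 (97): 96.
|94 − 96| = 2.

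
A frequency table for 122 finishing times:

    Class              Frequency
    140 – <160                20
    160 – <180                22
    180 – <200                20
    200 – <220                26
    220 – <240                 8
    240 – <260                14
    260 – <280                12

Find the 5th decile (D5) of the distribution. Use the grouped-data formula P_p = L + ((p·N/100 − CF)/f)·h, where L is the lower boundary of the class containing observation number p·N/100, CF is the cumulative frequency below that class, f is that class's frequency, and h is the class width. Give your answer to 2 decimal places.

199.00

N = 122; target position k = 50/100 · 122 = 61.
Cumulative frequencies: 20, 42, 62, 88, 96, 110, 122.
Observation 61 falls in the class 180 – <200.
L = 180, CF = 42, f = 20, h = 20.
P50 = 180 + ((61 − 42)/20)·20 = 180 + 19 = 199.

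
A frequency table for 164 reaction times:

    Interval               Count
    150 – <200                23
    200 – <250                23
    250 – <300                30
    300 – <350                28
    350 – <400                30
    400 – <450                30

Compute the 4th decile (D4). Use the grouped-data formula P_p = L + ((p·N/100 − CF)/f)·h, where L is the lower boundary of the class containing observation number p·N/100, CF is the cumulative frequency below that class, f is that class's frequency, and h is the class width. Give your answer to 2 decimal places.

282.67

N = 164; target position k = 40/100 · 164 = 65.6.
Cumulative frequencies: 23, 46, 76, 104, 134, 164.
Observation 65.6 falls in the class 250 – <300.
L = 250, CF = 46, f = 30, h = 50.
P40 = 250 + ((65.6 − 46)/30)·50 = 250 + 32.6667 = 282.667.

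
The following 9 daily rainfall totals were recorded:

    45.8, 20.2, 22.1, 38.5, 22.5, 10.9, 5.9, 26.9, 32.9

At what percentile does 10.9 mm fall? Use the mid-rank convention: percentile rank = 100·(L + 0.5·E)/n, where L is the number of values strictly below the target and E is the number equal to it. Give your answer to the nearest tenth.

16.7

Sorted: 5.9, 10.9, 20.2, 22.1, 22.5, 26.9, 32.9, 38.5, 45.8.
Count below 10.9: L = 1; count equal: E = 1; n = 9.
Percentile rank = 100·(1 + 0.5·1)/9 = 100·1.5/9 = 16.67.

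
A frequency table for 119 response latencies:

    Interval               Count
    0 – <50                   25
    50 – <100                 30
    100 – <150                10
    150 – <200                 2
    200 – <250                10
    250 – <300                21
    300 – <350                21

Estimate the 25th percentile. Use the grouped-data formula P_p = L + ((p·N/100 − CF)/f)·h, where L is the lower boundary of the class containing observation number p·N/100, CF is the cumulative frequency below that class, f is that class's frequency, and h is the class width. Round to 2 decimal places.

N = 119; target position k = 25/100 · 119 = 29.75.
Cumulative frequencies: 25, 55, 65, 67, 77, 98, 119.
Observation 29.75 falls in the class 50 – <100.
L = 50, CF = 25, f = 30, h = 50.
P25 = 50 + ((29.75 − 25)/30)·50 = 50 + 7.91667 = 57.9167.

57.92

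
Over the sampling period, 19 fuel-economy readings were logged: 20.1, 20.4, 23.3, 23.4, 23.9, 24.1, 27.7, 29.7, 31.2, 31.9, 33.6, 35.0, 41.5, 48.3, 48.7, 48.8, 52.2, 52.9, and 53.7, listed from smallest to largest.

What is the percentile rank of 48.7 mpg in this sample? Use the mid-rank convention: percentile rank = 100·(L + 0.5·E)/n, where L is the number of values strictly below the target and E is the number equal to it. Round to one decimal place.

Count below 48.7: L = 14; count equal: E = 1; n = 19.
Percentile rank = 100·(14 + 0.5·1)/19 = 100·14.5/19 = 76.32.

76.3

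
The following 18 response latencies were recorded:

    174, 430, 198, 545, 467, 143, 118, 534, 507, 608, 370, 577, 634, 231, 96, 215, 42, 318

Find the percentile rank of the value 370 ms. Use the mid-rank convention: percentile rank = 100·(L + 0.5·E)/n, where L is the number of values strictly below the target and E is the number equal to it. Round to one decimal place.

Sorted: 42, 96, 118, 143, 174, 198, 215, 231, 318, 370, 430, 467, 507, 534, 545, 577, 608, 634.
Count below 370: L = 9; count equal: E = 1; n = 18.
Percentile rank = 100·(9 + 0.5·1)/18 = 100·9.5/18 = 52.78.

52.8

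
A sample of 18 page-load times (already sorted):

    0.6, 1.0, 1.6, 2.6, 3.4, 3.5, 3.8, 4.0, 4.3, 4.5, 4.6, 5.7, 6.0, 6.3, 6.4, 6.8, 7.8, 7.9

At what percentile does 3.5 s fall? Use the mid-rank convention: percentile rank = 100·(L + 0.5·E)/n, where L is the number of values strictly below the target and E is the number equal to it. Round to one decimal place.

30.6

Count below 3.5: L = 5; count equal: E = 1; n = 18.
Percentile rank = 100·(5 + 0.5·1)/18 = 100·5.5/18 = 30.56.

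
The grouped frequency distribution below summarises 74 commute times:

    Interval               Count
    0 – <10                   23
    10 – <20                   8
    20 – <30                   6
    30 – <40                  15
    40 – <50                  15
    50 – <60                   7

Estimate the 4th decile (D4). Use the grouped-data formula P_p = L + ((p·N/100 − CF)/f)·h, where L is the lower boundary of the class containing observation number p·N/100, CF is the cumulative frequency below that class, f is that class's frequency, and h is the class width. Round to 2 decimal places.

18.25

N = 74; target position k = 40/100 · 74 = 29.6.
Cumulative frequencies: 23, 31, 37, 52, 67, 74.
Observation 29.6 falls in the class 10 – <20.
L = 10, CF = 23, f = 8, h = 10.
P40 = 10 + ((29.6 − 23)/8)·10 = 10 + 8.25 = 18.25.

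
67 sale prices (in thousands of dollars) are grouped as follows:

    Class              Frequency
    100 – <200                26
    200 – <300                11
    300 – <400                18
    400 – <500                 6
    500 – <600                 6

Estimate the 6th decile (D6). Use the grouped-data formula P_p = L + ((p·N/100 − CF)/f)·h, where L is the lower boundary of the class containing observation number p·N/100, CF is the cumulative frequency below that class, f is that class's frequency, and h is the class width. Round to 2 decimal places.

N = 67; target position k = 60/100 · 67 = 40.2.
Cumulative frequencies: 26, 37, 55, 61, 67.
Observation 40.2 falls in the class 300 – <400.
L = 300, CF = 37, f = 18, h = 100.
P60 = 300 + ((40.2 − 37)/18)·100 = 300 + 17.7778 = 317.778.

317.78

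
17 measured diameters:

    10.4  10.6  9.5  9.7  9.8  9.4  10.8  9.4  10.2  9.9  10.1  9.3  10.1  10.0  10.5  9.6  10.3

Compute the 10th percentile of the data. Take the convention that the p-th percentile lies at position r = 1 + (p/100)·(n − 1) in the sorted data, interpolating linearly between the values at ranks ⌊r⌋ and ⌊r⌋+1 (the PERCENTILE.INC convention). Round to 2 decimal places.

Sorted: 9.3, 9.4, 9.4, 9.5, 9.6, 9.7, 9.8, 9.9, 10.0, 10.1, 10.1, 10.2, 10.3, 10.4, 10.5, 10.6, 10.8.
n = 17.
r = 1 + (10/100)·(17 − 1) = 1 + 1.6 = 2.6.
Rank 2 is 9.4 and rank 3 is 9.4.
Interpolate: 9.4 + 0.6·(9.4 − 9.4) = 9.4 + 0.6·0 = 9.4.

9.40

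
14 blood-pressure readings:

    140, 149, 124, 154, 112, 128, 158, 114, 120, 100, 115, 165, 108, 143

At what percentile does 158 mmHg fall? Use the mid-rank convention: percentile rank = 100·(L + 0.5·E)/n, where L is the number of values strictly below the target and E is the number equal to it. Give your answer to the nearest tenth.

Sorted: 100, 108, 112, 114, 115, 120, 124, 128, 140, 143, 149, 154, 158, 165.
Count below 158: L = 12; count equal: E = 1; n = 14.
Percentile rank = 100·(12 + 0.5·1)/14 = 100·12.5/14 = 89.29.

89.3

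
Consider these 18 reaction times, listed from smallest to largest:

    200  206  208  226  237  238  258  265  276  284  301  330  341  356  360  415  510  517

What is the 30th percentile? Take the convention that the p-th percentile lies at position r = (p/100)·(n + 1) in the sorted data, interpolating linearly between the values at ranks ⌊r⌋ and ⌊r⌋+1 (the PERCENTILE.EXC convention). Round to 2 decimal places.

237.70

n = 18.
r = (30/100)·(18 + 1) = 5.7.
Rank 5 is 237 and rank 6 is 238.
Interpolate: 237 + 0.7·(238 − 237) = 237 + 0.7·1 = 237.7.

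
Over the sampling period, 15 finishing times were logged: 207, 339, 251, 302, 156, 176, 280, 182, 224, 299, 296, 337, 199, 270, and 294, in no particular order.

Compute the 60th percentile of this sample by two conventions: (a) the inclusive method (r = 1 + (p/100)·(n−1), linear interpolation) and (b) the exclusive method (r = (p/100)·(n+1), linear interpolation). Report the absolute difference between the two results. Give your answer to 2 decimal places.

Sorted: 156, 176, 182, 199, 207, 224, 251, 270, 280, 294, 296, 299, 302, 337, 339.
n = 15.
(a) r = 9.4; between ranks 9 (280) and 10 (294): 285.6.
(b) r = 9.6; between ranks 9 (280) and 10 (294): 288.4.
|285.6 − 288.4| = 2.8.

2.80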